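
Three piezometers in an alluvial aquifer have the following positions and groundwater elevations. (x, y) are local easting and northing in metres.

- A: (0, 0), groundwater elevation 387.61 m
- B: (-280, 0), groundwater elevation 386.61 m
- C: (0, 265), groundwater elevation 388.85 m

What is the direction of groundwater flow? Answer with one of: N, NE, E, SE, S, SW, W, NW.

SW

∂h/∂x = (386.61 − 387.61) / (-280 − 0) = +0.003571
∂h/∂y = (388.85 − 387.61) / (265 − 0) = +0.004679
Flow = −∇h = (-0.003571 east, -0.004679 north), which points southwest.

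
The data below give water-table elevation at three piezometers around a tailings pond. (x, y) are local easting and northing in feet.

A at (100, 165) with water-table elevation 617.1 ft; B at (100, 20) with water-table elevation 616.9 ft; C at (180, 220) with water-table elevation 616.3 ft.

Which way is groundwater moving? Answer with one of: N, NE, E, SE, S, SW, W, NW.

Differences from A: to B (Δx, Δy, Δh) = (0, -145, -0.2); to C = (80, 55, -0.8).
Solve a·Δx + b·Δy = Δh: det = 0·55 − 80·(-145) = 11600.
∂h/∂x = [(-0.2)·55 − (-0.8)·(-145)] / 11600 = -0.01095
∂h/∂y = [0·(-0.8) − 80·(-0.2)] / 11600 = +0.001379
Flow = −∇h = (+0.01095 east, -0.001379 north), which points east.

E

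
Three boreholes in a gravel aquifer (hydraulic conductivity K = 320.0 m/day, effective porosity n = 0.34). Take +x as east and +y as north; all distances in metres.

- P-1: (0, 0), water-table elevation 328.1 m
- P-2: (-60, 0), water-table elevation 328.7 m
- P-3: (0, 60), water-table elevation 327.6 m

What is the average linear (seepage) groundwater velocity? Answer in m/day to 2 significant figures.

∂h/∂x = (328.7 − 328.1) / (-60 − 0) = -0.010000
∂h/∂y = (327.6 − 328.1) / (60 − 0) = -0.008333
|∇h| = √(-0.010000² + -0.008333²) = 0.01302
Seepage velocity v = K·i/n = 320.0 × 0.01302 / 0.34 = 12.25 m/day.

12 m/day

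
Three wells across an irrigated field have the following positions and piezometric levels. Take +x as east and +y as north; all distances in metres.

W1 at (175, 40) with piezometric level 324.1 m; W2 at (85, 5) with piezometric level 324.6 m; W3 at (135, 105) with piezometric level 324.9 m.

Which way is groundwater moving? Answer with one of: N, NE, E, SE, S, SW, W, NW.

SE

Three-point gradient (reference W1): Δ to W2 = (-90, -35, +0.5), Δ to W3 = (-40, 65, +0.8).
∂h/∂x = -0.008345, ∂h/∂y = +0.007172 (det = -7250).
Flow = −∇h = (+0.008345 east, -0.007172 north), which points southeast.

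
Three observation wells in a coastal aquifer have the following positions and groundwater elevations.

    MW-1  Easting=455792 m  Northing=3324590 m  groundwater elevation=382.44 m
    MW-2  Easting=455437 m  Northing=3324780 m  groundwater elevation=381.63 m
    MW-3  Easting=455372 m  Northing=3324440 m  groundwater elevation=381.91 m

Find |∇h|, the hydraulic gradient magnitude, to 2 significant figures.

0.0020

Differences from MW-1: to MW-2 (Δx, Δy, Δh) = (-355, 190, -0.81); to MW-3 = (-420, -150, -0.53).
Determinant of the coordinate differences = (-355)·(-150) − (-420)·190 = 133050.
∂h/∂x = [(-0.81)·(-150) − (-0.53)·190] / 133050 = +0.001670
∂h/∂y = [(-355)·(-0.53) − (-420)·(-0.81)] / 133050 = -0.001143
|∇h| = √(0.001670² + -0.001143²) = 0.002024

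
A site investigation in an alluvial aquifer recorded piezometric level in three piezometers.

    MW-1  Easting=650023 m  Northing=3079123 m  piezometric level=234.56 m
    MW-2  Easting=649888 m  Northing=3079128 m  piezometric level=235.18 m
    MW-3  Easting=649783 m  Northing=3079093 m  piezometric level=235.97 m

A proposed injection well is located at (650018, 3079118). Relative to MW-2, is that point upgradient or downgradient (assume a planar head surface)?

Taking MW-1 as reference: MW-2−MW-1 = (-135, 5, +0.62); MW-3−MW-1 = (-240, -30, +1.41).
Determinant of the coordinate differences = (-135)·(-30) − (-240)·5 = 5250.
∂h/∂x = [(+0.62)·(-30) − (+1.41)·5] / 5250 = -0.004886
∂h/∂y = [(-135)·(+1.41) − (-240)·(+0.62)] / 5250 = -0.007914
Head at (650018, 3079118) = 234.56 + (-0.004886)·(-5) + (-0.007914)·(-5) = 234.62 m.
That is lower than the 235.18 m at MW-2, so the point is downgradient.

downgradient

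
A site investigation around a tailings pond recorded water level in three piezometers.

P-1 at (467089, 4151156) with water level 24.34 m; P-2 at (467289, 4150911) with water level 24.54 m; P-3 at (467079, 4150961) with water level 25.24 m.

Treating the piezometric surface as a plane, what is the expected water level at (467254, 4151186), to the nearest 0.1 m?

Differences from P-1: to P-2 (Δx, Δy, Δh) = (200, -245, +0.20); to P-3 = (-10, -195, +0.90).
Determinant of the coordinate differences = 200·(-195) − (-10)·(-245) = -41450.
∂h/∂x = [(+0.20)·(-195) − (+0.90)·(-245)] / -41450 = -0.004379
∂h/∂y = [200·(+0.90) − (-10)·(+0.20)] / -41450 = -0.004391
h(467254, 4151186) = 24.34 + (-0.004379)·(165) + (-0.004391)·(30) = 24.34 -0.722 -0.132 = 23.486 m.

23.5 m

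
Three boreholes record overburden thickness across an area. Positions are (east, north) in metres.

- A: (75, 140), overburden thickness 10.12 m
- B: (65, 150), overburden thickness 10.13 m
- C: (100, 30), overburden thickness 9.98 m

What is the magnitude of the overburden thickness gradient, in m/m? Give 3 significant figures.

Differences from A: to B (Δx, Δy, Δh) = (-10, 10, +0.01); to C = (25, -110, -0.14).
Determinant of the coordinate differences = (-10)·(-110) − 25·10 = 850.
∂d/∂x = [(+0.01)·(-110) − (-0.14)·10] / 850 = +0.0003529
∂d/∂y = [(-10)·(-0.14) − 25·(+0.01)] / 850 = +0.001353
|∇f| = √(0.0003529² + 0.001353²) = 0.001398 m/m

0.00140 m/m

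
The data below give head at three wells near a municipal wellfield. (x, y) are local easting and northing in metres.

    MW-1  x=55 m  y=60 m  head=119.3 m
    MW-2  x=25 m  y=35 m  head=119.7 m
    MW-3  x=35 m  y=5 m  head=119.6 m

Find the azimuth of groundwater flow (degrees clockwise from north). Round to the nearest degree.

086°

Three-point gradient (reference MW-1): Δ to MW-2 = (-30, -25, +0.4), Δ to MW-3 = (-20, -55, +0.3).
∂h/∂x = -0.01261, ∂h/∂y = -0.0008696 (det = 1150).
Flow direction (−∇h) has components (+0.01261 E, +0.0008696 N).
Azimuth = atan2(E, N) = atan2(+0.01261, +0.0008696) = 86.1° ≈ 086°.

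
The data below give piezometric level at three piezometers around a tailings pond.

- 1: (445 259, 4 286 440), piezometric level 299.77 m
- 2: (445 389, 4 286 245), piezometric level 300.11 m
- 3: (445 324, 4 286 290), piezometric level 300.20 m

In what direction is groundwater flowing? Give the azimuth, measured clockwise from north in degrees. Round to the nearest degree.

With h = a·x + b·y + c and 1 as origin, the differences give:
  130·a + (-195)·b = +0.34
  65·a + (-150)·b = +0.43
Eliminate b (×(-150) and ×(-195), subtract): -6825·a = 32.850 → a = ∂h/∂x = -0.004813
Back-substitute: b = ∂h/∂y = -0.004952.
Flow direction (−∇h) has components (+0.004813 E, +0.004952 N).
Azimuth = atan2(E, N) = atan2(+0.004813, +0.004952) = 44.2° ≈ 044°.

044°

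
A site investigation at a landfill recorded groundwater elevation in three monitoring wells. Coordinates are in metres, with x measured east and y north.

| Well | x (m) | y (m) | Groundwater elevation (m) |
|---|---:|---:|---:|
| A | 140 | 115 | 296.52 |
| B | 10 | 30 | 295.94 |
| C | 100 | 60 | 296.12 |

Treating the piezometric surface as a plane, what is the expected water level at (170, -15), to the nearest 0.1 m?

295.5 m

Taking A as reference: B−A = (-130, -85, -0.58); C−A = (-40, -55, -0.40).
Solve a·Δx + b·Δy = Δh: det = (-130)·(-55) − (-40)·(-85) = 3750.
∂h/∂x = [(-0.58)·(-55) − (-0.40)·(-85)] / 3750 = -0.0005600
∂h/∂y = [(-130)·(-0.40) − (-40)·(-0.58)] / 3750 = +0.007680
h(170, -15) = 296.52 + (-0.0005600)·(30) + (+0.007680)·(-130) = 296.52 -0.017 -0.998 = 295.505 m.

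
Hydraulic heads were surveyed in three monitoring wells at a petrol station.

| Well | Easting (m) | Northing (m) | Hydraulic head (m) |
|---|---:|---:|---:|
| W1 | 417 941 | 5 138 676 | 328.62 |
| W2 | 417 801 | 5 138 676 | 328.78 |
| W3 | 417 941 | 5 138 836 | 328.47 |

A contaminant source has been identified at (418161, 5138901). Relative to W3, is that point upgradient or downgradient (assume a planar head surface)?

∂h/∂x = (328.78 − 328.62) / (417801 − 417941) = -0.001143
∂h/∂y = (328.47 − 328.62) / (5138836 − 5138676) = -0.0009375
Head at (418161, 5138901) = 328.62 + (-0.001143)·(220) + (-0.0009375)·(225) = 328.16 m.
That is lower than the 328.47 m at W3, so the point is downgradient.

downgradient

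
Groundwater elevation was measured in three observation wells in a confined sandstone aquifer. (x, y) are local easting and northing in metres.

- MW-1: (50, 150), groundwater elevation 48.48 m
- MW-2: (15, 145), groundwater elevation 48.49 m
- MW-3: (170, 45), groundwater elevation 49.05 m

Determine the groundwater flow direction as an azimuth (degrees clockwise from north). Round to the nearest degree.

Taking MW-1 as reference: MW-2−MW-1 = (-35, -5, +0.01); MW-3−MW-1 = (120, -105, +0.57).
Determinant of the coordinate differences = (-35)·(-105) − 120·(-5) = 4275.
∂h/∂x = [(+0.01)·(-105) − (+0.57)·(-5)] / 4275 = +0.0004211
∂h/∂y = [(-35)·(+0.57) − 120·(+0.01)] / 4275 = -0.004947
Flow direction (−∇h) has components (-0.0004211 E, +0.004947 N).
Azimuth = atan2(E, N) = atan2(-0.0004211, +0.004947) = 355.1° ≈ 355°.

355°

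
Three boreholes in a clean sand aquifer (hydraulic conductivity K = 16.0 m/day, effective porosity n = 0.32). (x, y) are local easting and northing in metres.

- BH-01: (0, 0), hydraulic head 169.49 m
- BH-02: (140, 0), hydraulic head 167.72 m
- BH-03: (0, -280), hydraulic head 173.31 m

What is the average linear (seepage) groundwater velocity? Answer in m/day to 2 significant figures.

∂h/∂x = (167.72 − 169.49) / (140 − 0) = -0.01264
∂h/∂y = (173.31 − 169.49) / (-280 − 0) = -0.01364
|∇h| = √(-0.01264² + -0.01364²) = 0.0186
Seepage velocity v = K·i/n = 16.0 × 0.0186 / 0.32 = 0.93 m/day.

0.93 m/day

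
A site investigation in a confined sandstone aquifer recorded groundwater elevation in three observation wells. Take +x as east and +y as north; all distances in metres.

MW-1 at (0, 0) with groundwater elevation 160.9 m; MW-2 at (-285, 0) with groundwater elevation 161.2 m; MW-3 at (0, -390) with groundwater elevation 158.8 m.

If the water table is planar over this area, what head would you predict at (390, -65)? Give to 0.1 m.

160.1 m

∂h/∂x = (161.2 − 160.9) / (-285 − 0) = -0.001053
∂h/∂y = (158.8 − 160.9) / (-390 − 0) = +0.005385
h(390, -65) = 160.9 + (-0.001053)·(390) + (+0.005385)·(-65) = 160.9 -0.411 -0.350 = 160.139 m.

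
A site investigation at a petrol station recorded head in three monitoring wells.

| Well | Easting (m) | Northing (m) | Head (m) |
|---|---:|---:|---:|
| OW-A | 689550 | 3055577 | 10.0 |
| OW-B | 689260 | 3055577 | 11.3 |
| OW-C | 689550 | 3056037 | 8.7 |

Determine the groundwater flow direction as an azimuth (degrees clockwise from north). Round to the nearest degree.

∂h/∂x = (11.3 − 10.0) / (689260 − 689550) = -0.004483
∂h/∂y = (8.7 − 10.0) / (3056037 − 3055577) = -0.002826
Flow direction (−∇h) has components (+0.004483 E, +0.002826 N).
Azimuth = atan2(E, N) = atan2(+0.004483, +0.002826) = 57.8° ≈ 058°.

058°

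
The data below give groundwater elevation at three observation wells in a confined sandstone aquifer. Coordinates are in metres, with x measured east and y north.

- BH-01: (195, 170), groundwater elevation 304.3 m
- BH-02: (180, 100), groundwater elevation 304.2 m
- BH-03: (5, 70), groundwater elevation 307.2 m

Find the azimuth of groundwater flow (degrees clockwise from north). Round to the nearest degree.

106°

Taking BH-01 as reference: BH-02−BH-01 = (-15, -70, -0.1); BH-03−BH-01 = (-190, -100, +2.9).
Determinant of the coordinate differences = (-15)·(-100) − (-190)·(-70) = -11800.
∂h/∂x = [(-0.1)·(-100) − (+2.9)·(-70)] / -11800 = -0.01805
∂h/∂y = [(-15)·(+2.9) − (-190)·(-0.1)] / -11800 = +0.005297
Flow direction (−∇h) has components (+0.01805 E, -0.005297 N).
Azimuth = atan2(E, N) = atan2(+0.01805, -0.005297) = 106.4° ≈ 106°.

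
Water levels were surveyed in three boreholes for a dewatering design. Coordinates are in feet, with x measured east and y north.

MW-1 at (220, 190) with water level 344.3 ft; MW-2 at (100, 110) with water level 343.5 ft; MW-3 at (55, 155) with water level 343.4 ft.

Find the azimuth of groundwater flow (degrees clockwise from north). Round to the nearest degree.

Three-point gradient (reference MW-1): Δ to MW-2 = (-120, -80, -0.8), Δ to MW-3 = (-165, -35, -0.9).
∂h/∂x = +0.004889, ∂h/∂y = +0.002667 (det = -9000).
Flow direction (−∇h) has components (-0.004889 E, -0.002667 N).
Azimuth = atan2(E, N) = atan2(-0.004889, -0.002667) = 241.4° ≈ 241°.

241°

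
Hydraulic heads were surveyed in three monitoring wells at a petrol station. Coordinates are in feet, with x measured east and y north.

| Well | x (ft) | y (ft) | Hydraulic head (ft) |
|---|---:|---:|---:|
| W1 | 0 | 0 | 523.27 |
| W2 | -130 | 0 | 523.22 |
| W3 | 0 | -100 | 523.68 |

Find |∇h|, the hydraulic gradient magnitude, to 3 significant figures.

0.00412

∂h/∂x = (523.22 − 523.27) / (-130 − 0) = +0.0003846
∂h/∂y = (523.68 − 523.27) / (-100 − 0) = -0.004100
|∇h| = √(0.0003846² + -0.004100²) = 0.004118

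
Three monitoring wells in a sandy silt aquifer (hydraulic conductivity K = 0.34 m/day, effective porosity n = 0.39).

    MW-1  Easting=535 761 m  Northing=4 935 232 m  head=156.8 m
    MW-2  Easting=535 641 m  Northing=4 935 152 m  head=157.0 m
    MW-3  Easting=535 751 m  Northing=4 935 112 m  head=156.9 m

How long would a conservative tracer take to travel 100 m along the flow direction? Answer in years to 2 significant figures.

230 years

With h = a·x + b·y + c and MW-1 as origin, the differences give:
  (-120)·a + (-80)·b = +0.2
  (-10)·a + (-120)·b = +0.1
Eliminate b (×(-120) and ×(-80), subtract): 13600·a = -16.00 → a = ∂h/∂x = -0.001176
Back-substitute: b = ∂h/∂y = -0.0007353.
|∇h| = √(-0.001176² + -0.0007353²) = 0.001387
Seepage velocity v = K·i/n = 0.34 × 0.001387 / 0.39 = 0.001209 m/day.
t = 100 / 0.001209 = 8.271e+04 days = 226 years.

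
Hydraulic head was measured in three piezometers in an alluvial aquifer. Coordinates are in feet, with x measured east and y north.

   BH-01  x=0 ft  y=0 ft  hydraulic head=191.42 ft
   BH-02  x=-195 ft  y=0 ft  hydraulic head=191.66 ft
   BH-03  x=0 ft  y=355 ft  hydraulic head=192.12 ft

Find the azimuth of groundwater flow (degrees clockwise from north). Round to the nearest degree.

148°

∂h/∂x = (191.66 − 191.42) / (-195 − 0) = -0.001231
∂h/∂y = (192.12 − 191.42) / (355 − 0) = +0.001972
Flow direction (−∇h) has components (+0.001231 E, -0.001972 N).
Azimuth = atan2(E, N) = atan2(+0.001231, -0.001972) = 148.0° ≈ 148°.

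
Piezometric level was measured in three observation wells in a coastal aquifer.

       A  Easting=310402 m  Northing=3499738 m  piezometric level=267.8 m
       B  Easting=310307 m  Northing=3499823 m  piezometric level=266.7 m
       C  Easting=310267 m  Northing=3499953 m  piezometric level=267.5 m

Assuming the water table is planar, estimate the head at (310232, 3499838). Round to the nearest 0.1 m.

Taking A as reference: B−A = (-95, 85, -1.1); C−A = (-135, 215, -0.3).
Determinant of the coordinate differences = (-95)·215 − (-135)·85 = -8950.
∂h/∂x = [(-1.1)·215 − (-0.3)·85] / -8950 = +0.02358
∂h/∂y = [(-95)·(-0.3) − (-135)·(-1.1)] / -8950 = +0.01341
h(310232, 3499838) = 267.8 + (+0.02358)·(-170) + (+0.01341)·(100) = 267.8 -4.008 +1.341 = 265.133 m.

265.1 m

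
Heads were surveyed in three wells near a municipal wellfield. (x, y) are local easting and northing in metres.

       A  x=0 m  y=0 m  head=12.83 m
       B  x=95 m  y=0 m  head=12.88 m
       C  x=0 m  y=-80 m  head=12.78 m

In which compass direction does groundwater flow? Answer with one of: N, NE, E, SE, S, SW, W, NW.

SW

∂h/∂x = (12.88 − 12.83) / (95 − 0) = +0.0005263
∂h/∂y = (12.78 − 12.83) / (-80 − 0) = +0.0006250
Flow = −∇h = (-0.0005263 east, -0.0006250 north), which points southwest.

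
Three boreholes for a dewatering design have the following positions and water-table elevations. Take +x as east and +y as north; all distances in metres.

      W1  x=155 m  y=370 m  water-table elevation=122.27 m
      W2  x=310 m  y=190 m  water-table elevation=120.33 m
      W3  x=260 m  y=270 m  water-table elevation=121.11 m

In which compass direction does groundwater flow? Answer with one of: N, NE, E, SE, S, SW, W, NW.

SE

Taking W1 as reference: W2−W1 = (155, -180, -1.94); W3−W1 = (105, -100, -1.16).
Solve a·Δx + b·Δy = Δh: det = 155·(-100) − 105·(-180) = 3400.
∂h/∂x = [(-1.94)·(-100) − (-1.16)·(-180)] / 3400 = -0.004353
∂h/∂y = [155·(-1.16) − 105·(-1.94)] / 3400 = +0.007029
Flow = −∇h = (+0.004353 east, -0.007029 north), which points southeast.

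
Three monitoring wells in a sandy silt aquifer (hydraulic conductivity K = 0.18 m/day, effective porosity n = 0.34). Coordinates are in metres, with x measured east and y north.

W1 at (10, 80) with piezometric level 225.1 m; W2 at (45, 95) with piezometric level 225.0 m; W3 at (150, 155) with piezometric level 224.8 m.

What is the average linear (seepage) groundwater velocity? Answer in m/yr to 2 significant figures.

Three-point gradient (reference W1): Δ to W2 = (35, 15, -0.1), Δ to W3 = (140, 75, -0.3).
∂h/∂x = -0.005714, ∂h/∂y = +0.006667 (det = 525).
|∇h| = √(-0.005714² + 0.006667²) = 0.008781
Seepage velocity v = K·i/n = 0.18 × 0.008781 / 0.34 = 0.004649 m/day = 1.698 m/yr.

1.7 m/yr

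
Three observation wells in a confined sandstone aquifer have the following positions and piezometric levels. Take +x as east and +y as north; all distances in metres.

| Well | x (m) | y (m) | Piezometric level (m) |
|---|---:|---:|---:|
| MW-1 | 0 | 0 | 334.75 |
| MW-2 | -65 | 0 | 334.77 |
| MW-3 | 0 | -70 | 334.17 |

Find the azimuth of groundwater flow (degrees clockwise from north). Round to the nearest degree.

∂h/∂x = (334.77 − 334.75) / (-65 − 0) = -0.0003077
∂h/∂y = (334.17 − 334.75) / (-70 − 0) = +0.008286
Flow direction (−∇h) has components (+0.0003077 E, -0.008286 N).
Azimuth = atan2(E, N) = atan2(+0.0003077, -0.008286) = 177.9° ≈ 178°.

178°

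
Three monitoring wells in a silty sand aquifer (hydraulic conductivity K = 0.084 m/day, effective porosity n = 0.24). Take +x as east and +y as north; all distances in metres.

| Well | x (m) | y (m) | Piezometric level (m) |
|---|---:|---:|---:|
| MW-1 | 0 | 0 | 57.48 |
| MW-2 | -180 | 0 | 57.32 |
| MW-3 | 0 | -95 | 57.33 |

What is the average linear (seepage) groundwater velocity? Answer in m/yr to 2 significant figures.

∂h/∂x = (57.32 − 57.48) / (-180 − 0) = +0.0008889
∂h/∂y = (57.33 − 57.48) / (-95 − 0) = +0.001579
|∇h| = √(0.0008889² + 0.001579²) = 0.001812
Seepage velocity v = K·i/n = 0.084 × 0.001812 / 0.24 = 0.0006342 m/day = 0.2316 m/yr.

0.23 m/yr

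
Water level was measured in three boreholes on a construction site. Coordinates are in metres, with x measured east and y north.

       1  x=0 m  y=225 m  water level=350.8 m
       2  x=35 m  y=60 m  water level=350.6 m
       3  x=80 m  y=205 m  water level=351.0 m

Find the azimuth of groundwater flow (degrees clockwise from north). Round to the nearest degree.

238°

With h = a·x + b·y + c and 1 as origin, the differences give:
  35·a + (-165)·b = -0.2
  80·a + (-20)·b = +0.2
Eliminate b (×(-20) and ×(-165), subtract): 12500·a = 37.00 → a = ∂h/∂x = +0.002960
Back-substitute: b = ∂h/∂y = +0.001840.
Flow direction (−∇h) has components (-0.002960 E, -0.001840 N).
Azimuth = atan2(E, N) = atan2(-0.002960, -0.001840) = 238.1° ≈ 238°.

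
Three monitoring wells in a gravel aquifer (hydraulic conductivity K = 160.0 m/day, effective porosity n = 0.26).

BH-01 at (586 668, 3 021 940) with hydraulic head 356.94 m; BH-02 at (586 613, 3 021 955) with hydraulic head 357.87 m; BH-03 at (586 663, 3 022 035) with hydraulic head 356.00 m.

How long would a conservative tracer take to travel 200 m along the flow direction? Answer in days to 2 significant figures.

Three-point gradient (reference BH-01): Δ to BH-02 = (-55, 15, +0.93), Δ to BH-03 = (-5, 95, -0.94).
∂h/∂x = -0.01989, ∂h/∂y = -0.01094 (det = -5150).
|∇h| = √(-0.01989² + -0.01094²) = 0.0227
Seepage velocity v = K·i/n = 160.0 × 0.0227 / 0.26 = 13.97 m/day.
t = 200 / 13.97 = 14.32 days.

14 days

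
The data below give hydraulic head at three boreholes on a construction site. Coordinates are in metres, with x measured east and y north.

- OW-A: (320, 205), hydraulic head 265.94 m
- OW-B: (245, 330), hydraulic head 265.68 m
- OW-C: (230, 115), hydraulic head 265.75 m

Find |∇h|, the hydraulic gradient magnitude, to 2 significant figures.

0.0027

With h = a·x + b·y + c and OW-A as origin, the differences give:
  (-75)·a + 125·b = -0.26
  (-90)·a + (-90)·b = -0.19
Eliminate b (×(-90) and ×125, subtract): 18000·a = 47.150 → a = ∂h/∂x = +0.002619
Back-substitute: b = ∂h/∂y = -0.0005083.
|∇h| = √(0.002619² + -0.0005083²) = 0.002668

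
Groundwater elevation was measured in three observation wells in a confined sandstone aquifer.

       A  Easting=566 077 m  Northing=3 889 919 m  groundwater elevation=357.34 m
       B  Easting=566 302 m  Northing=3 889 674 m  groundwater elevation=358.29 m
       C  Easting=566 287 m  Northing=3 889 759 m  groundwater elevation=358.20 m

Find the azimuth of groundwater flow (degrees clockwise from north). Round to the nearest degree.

With h = a·x + b·y + c and A as origin, the differences give:
  225·a + (-245)·b = +0.95
  210·a + (-160)·b = +0.86
Eliminate b (×(-160) and ×(-245), subtract): 15450·a = 58.700 → a = ∂h/∂x = +0.003799
Back-substitute: b = ∂h/∂y = -0.0003883.
Flow direction (−∇h) has components (-0.003799 E, +0.0003883 N).
Azimuth = atan2(E, N) = atan2(-0.003799, +0.0003883) = 275.8° ≈ 276°.

276°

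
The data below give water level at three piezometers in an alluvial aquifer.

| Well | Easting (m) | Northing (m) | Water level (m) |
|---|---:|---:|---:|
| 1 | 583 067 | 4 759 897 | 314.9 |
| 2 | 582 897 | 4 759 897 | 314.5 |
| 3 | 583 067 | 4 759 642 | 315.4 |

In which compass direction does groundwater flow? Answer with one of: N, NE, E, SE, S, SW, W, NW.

∂h/∂x = (314.5 − 314.9) / (582897 − 583067) = +0.002353
∂h/∂y = (315.4 − 314.9) / (4759642 − 4759897) = -0.001961
Flow = −∇h = (-0.002353 east, +0.001961 north), which points northwest.

NW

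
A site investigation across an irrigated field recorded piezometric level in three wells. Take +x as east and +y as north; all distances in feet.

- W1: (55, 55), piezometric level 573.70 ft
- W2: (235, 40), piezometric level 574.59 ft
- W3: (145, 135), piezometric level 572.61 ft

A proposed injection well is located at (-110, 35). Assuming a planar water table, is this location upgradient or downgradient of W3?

upgradient

Taking W1 as reference: W2−W1 = (180, -15, +0.89); W3−W1 = (90, 80, -1.09).
Solve a·Δx + b·Δy = Δh: det = 180·80 − 90·(-15) = 15750.
∂h/∂x = [(+0.89)·80 − (-1.09)·(-15)] / 15750 = +0.003483
∂h/∂y = [180·(-1.09) − 90·(+0.89)] / 15750 = -0.01754
Head at (-110, 35) = 573.70 + (+0.003483)·(-165) + (-0.01754)·(-20) = 573.48 ft.
That is higher than the 572.61 ft at W3, so the point is upgradient.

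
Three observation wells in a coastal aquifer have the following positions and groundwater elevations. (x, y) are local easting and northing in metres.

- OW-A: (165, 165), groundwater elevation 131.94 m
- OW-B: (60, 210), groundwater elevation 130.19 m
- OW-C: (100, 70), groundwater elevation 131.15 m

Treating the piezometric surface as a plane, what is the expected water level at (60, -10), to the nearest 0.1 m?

Taking OW-A as reference: OW-B−OW-A = (-105, 45, -1.75); OW-C−OW-A = (-65, -95, -0.79).
Solve a·Δx + b·Δy = Δh: det = (-105)·(-95) − (-65)·45 = 12900.
∂h/∂x = [(-1.75)·(-95) − (-0.79)·45] / 12900 = +0.01564
∂h/∂y = [(-105)·(-0.79) − (-65)·(-1.75)] / 12900 = -0.002388
h(60, -10) = 131.94 + (+0.01564)·(-105) + (-0.002388)·(-175) = 131.94 -1.643 +0.418 = 130.715 m.

130.7 m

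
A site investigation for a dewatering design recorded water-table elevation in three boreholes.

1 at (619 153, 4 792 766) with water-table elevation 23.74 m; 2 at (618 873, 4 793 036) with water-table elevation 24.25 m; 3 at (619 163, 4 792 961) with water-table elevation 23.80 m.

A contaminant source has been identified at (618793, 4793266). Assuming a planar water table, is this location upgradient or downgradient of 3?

upgradient

With h = a·x + b·y + c and 1 as origin, the differences give:
  (-280)·a + 270·b = +0.51
  10·a + 195·b = +0.06
Eliminate b (×195 and ×270, subtract): -57300·a = 83.250 → a = ∂h/∂x = -0.001453
Back-substitute: b = ∂h/∂y = +0.0003822.
Head at (618793, 4793266) = 23.74 + (-0.001453)·(-360) + (+0.0003822)·(500) = 24.45 m.
That is higher than the 23.80 m at 3, so the point is upgradient.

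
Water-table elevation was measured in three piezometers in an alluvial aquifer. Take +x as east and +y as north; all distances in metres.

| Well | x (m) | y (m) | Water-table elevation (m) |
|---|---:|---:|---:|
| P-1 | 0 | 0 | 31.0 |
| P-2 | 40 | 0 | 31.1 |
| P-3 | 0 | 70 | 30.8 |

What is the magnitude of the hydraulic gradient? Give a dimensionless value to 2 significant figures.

∂h/∂x = (31.1 − 31.0) / (40 − 0) = +0.002500
∂h/∂y = (30.8 − 31.0) / (70 − 0) = -0.002857
|∇h| = √(0.002500² + -0.002857²) = 0.003796

0.0038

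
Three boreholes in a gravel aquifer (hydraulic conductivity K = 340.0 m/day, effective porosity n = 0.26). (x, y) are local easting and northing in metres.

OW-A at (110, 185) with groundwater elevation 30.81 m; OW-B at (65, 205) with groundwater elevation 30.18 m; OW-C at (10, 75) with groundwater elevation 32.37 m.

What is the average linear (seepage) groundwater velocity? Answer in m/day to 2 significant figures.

26 m/day

Taking OW-A as reference: OW-B−OW-A = (-45, 20, -0.63); OW-C−OW-A = (-100, -110, +1.56).
Determinant of the coordinate differences = (-45)·(-110) − (-100)·20 = 6950.
∂h/∂x = [(-0.63)·(-110) − (+1.56)·20] / 6950 = +0.005482
∂h/∂y = [(-45)·(+1.56) − (-100)·(-0.63)] / 6950 = -0.01917
|∇h| = √(0.005482² + -0.01917²) = 0.01994
Seepage velocity v = K·i/n = 340.0 × 0.01994 / 0.26 = 26.08 m/day.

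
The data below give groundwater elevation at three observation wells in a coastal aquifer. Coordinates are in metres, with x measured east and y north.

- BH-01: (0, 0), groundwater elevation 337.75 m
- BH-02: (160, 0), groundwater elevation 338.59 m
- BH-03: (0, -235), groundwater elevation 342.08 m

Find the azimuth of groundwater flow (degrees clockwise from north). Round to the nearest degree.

∂h/∂x = (338.59 − 337.75) / (160 − 0) = +0.005250
∂h/∂y = (342.08 − 337.75) / (-235 − 0) = -0.01843
Flow direction (−∇h) has components (-0.005250 E, +0.01843 N).
Azimuth = atan2(E, N) = atan2(-0.005250, +0.01843) = 344.1° ≈ 344°.

344°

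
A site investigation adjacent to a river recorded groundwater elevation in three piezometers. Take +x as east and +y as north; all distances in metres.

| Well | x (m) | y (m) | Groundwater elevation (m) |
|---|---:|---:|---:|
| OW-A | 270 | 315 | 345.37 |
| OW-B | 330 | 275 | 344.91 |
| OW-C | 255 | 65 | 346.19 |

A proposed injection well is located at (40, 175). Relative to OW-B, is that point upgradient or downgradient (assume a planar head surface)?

With h = a·x + b·y + c and OW-A as origin, the differences give:
  60·a + (-40)·b = -0.46
  (-15)·a + (-250)·b = +0.82
Eliminate b (×(-250) and ×(-40), subtract): -15600·a = 147.800 → a = ∂h/∂x = -0.009474
Back-substitute: b = ∂h/∂y = -0.002712.
Head at (40, 175) = 345.37 + (-0.009474)·(-230) + (-0.002712)·(-140) = 347.93 m.
That is higher than the 344.91 m at OW-B, so the point is upgradient.

upgradient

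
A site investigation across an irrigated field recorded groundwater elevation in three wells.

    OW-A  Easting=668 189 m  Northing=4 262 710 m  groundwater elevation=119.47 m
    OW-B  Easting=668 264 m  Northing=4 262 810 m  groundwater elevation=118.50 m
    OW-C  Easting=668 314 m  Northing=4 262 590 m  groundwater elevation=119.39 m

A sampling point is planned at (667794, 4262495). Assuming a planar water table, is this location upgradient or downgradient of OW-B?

Differences from OW-A: to OW-B (Δx, Δy, Δh) = (75, 100, -0.97); to OW-C = (125, -120, -0.08).
Determinant of the coordinate differences = 75·(-120) − 125·100 = -21500.
∂h/∂x = [(-0.97)·(-120) − (-0.08)·100] / -21500 = -0.005786
∂h/∂y = [75·(-0.08) − 125·(-0.97)] / -21500 = -0.005360
Head at (667794, 4262495) = 119.47 + (-0.005786)·(-395) + (-0.005360)·(-215) = 122.91 m.
That is higher than the 118.50 m at OW-B, so the point is upgradient.

upgradient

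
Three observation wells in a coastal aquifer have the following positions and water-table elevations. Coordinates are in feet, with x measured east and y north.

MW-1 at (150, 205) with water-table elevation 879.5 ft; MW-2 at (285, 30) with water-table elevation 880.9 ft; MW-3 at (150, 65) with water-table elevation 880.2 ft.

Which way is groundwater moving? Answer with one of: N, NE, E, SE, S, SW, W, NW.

NW

Differences from MW-1: to MW-2 (Δx, Δy, Δh) = (135, -175, +1.4); to MW-3 = (0, -140, +0.7).
Determinant of the coordinate differences = 135·(-140) − 0·(-175) = -18900.
∂h/∂x = [(+1.4)·(-140) − (+0.7)·(-175)] / -18900 = +0.003889
∂h/∂y = [135·(+0.7) − 0·(+1.4)] / -18900 = -0.005000
Flow = −∇h = (-0.003889 east, +0.005000 north), which points northwest.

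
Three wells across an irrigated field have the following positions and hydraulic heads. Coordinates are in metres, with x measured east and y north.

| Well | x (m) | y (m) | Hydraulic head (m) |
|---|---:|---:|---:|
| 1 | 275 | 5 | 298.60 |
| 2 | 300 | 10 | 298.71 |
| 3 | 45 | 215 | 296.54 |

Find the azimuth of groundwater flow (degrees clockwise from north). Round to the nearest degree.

308°

Taking 1 as reference: 2−1 = (25, 5, +0.11); 3−1 = (-230, 210, -2.06).
Determinant of the coordinate differences = 25·210 − (-230)·5 = 6400.
∂h/∂x = [(+0.11)·210 − (-2.06)·5] / 6400 = +0.005219
∂h/∂y = [25·(-2.06) − (-230)·(+0.11)] / 6400 = -0.004094
Flow direction (−∇h) has components (-0.005219 E, +0.004094 N).
Azimuth = atan2(E, N) = atan2(-0.005219, +0.004094) = 308.1° ≈ 308°.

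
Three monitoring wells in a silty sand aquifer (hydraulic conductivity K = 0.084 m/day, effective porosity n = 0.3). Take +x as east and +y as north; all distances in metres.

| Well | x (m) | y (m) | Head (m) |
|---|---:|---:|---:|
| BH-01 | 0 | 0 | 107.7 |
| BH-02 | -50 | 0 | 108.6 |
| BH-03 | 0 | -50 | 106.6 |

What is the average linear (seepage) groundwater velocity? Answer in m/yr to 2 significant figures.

2.9 m/yr

∂h/∂x = (108.6 − 107.7) / (-50 − 0) = -0.01800
∂h/∂y = (106.6 − 107.7) / (-50 − 0) = +0.02200
|∇h| = √(-0.01800² + 0.02200²) = 0.02843
Seepage velocity v = K·i/n = 0.084 × 0.02843 / 0.3 = 0.00796 m/day = 2.907 m/yr.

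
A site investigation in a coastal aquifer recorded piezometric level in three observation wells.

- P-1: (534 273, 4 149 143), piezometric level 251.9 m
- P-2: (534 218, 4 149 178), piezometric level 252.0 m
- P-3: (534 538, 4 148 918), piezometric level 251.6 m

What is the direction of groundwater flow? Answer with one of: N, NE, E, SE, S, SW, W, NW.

Taking P-1 as reference: P-2−P-1 = (-55, 35, +0.1); P-3−P-1 = (265, -225, -0.3).
Determinant of the coordinate differences = (-55)·(-225) − 265·35 = 3100.
∂h/∂x = [(+0.1)·(-225) − (-0.3)·35] / 3100 = -0.003871
∂h/∂y = [(-55)·(-0.3) − 265·(+0.1)] / 3100 = -0.003226
Flow = −∇h = (+0.003871 east, +0.003226 north), which points northeast.

NE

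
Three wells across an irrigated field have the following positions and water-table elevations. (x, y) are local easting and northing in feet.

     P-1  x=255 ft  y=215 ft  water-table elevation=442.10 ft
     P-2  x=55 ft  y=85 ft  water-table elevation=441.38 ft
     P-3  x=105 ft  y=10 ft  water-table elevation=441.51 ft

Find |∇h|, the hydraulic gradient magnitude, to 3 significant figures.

Differences from P-1: to P-2 (Δx, Δy, Δh) = (-200, -130, -0.72); to P-3 = (-150, -205, -0.59).
Solve a·Δx + b·Δy = Δh: det = (-200)·(-205) − (-150)·(-130) = 21500.
∂h/∂x = [(-0.72)·(-205) − (-0.59)·(-130)] / 21500 = +0.003298
∂h/∂y = [(-200)·(-0.59) − (-150)·(-0.72)] / 21500 = +0.0004651
|∇h| = √(0.003298² + 0.0004651²) = 0.003331

0.00333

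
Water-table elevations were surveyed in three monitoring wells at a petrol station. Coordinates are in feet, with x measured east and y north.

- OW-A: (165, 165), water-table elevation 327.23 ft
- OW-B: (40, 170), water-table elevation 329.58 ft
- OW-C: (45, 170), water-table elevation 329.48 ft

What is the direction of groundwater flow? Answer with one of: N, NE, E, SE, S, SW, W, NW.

With h = a·x + b·y + c and OW-A as origin, the differences give:
  (-125)·a + 5·b = +2.35
  (-120)·a + 5·b = +2.25
Eliminate b (×5 and ×5, subtract): -25·a = 0.500 → a = ∂h/∂x = -0.02000
Back-substitute: b = ∂h/∂y = -0.03000.
Flow = −∇h = (+0.02000 east, +0.03000 north), which points northeast.

NE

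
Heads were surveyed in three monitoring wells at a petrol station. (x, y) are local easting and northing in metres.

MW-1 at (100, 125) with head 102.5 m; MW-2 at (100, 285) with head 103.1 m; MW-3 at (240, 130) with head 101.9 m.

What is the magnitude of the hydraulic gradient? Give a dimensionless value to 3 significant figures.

0.00580

Differences from MW-1: to MW-2 (Δx, Δy, Δh) = (0, 160, +0.6); to MW-3 = (140, 5, -0.6).
Solve a·Δx + b·Δy = Δh: det = 0·5 − 140·160 = -22400.
∂h/∂x = [(+0.6)·5 − (-0.6)·160] / -22400 = -0.004420
∂h/∂y = [0·(-0.6) − 140·(+0.6)] / -22400 = +0.003750
|∇h| = √(-0.004420² + 0.003750²) = 0.005796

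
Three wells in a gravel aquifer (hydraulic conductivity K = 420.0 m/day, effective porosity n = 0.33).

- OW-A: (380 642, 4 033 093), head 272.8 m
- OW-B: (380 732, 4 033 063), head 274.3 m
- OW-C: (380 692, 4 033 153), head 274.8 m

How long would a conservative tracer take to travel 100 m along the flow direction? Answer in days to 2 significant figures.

3.0 days

Taking OW-A as reference: OW-B−OW-A = (90, -30, +1.5); OW-C−OW-A = (50, 60, +2.0).
Determinant of the coordinate differences = 90·60 − 50·(-30) = 6900.
∂h/∂x = [(+1.5)·60 − (+2.0)·(-30)] / 6900 = +0.02174
∂h/∂y = [90·(+2.0) − 50·(+1.5)] / 6900 = +0.01522
|∇h| = √(0.02174² + 0.01522²) = 0.02654
Seepage velocity v = K·i/n = 420.0 × 0.02654 / 0.33 = 33.78 m/day.
t = 100 / 33.78 = 2.96 days.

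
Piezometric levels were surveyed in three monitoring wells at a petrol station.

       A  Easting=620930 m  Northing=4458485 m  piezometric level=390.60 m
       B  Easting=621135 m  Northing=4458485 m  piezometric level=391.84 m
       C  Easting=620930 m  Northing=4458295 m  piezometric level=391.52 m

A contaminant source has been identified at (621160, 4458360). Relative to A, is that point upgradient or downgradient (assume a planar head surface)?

∂h/∂x = (391.84 − 390.60) / (621135 − 620930) = +0.006049
∂h/∂y = (391.52 − 390.60) / (4458295 − 4458485) = -0.004842
Head at (621160, 4458360) = 390.60 + (+0.006049)·(230) + (-0.004842)·(-125) = 392.60 m.
That is higher than the 390.60 m at A, so the point is upgradient.

upgradient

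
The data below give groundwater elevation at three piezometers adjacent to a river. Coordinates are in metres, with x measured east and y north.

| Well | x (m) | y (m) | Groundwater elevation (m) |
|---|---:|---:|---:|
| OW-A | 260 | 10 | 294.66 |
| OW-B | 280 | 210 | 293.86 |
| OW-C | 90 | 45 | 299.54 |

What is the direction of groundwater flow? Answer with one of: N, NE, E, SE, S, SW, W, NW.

E

Differences from OW-A: to OW-B (Δx, Δy, Δh) = (20, 200, -0.80); to OW-C = (-170, 35, +4.88).
Determinant of the coordinate differences = 20·35 − (-170)·200 = 34700.
∂h/∂x = [(-0.80)·35 − (+4.88)·200] / 34700 = -0.02893
∂h/∂y = [20·(+4.88) − (-170)·(-0.80)] / 34700 = -0.001107
Flow = −∇h = (+0.02893 east, +0.001107 north), which points east.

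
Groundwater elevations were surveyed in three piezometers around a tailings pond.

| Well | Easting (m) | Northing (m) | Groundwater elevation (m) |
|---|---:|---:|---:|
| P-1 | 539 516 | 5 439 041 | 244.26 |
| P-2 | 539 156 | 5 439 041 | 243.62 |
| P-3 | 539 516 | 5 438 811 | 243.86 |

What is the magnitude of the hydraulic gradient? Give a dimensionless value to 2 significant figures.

0.0025

∂h/∂x = (243.62 − 244.26) / (539156 − 539516) = +0.001778
∂h/∂y = (243.86 − 244.26) / (5438811 − 5439041) = +0.001739
|∇h| = √(0.001778² + 0.001739²) = 0.002487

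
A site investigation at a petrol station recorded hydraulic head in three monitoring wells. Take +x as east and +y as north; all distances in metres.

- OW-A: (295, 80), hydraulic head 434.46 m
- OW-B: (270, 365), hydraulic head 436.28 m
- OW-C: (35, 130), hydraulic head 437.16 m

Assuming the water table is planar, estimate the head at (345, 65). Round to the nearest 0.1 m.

433.9 m

With h = a·x + b·y + c and OW-A as origin, the differences give:
  (-25)·a + 285·b = +1.82
  (-260)·a + 50·b = +2.70
Eliminate b (×50 and ×285, subtract): 72850·a = -678.500 → a = ∂h/∂x = -0.009314
Back-substitute: b = ∂h/∂y = +0.005569.
h(345, 65) = 434.46 + (-0.009314)·(50) + (+0.005569)·(-15) = 434.46 -0.466 -0.084 = 433.911 m.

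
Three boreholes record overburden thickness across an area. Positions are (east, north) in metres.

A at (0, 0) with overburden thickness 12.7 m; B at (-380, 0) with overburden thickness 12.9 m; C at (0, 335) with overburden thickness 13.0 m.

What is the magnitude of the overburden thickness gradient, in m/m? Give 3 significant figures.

0.00104 m/m

∂d/∂x = (12.9 − 12.7) / (-380 − 0) = -0.0005263
∂d/∂y = (13.0 − 12.7) / (335 − 0) = +0.0008955
|∇f| = √(-0.0005263² + 0.0008955²) = 0.001039 m/m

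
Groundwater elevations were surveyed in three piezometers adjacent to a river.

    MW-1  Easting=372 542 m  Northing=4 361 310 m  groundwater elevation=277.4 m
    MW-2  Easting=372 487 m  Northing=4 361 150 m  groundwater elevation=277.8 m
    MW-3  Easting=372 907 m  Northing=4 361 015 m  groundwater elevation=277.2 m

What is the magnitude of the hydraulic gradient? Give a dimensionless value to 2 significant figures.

0.0027

Differences from MW-1: to MW-2 (Δx, Δy, Δh) = (-55, -160, +0.4); to MW-3 = (365, -295, -0.2).
Determinant of the coordinate differences = (-55)·(-295) − 365·(-160) = 74625.
∂h/∂x = [(+0.4)·(-295) − (-0.2)·(-160)] / 74625 = -0.002010
∂h/∂y = [(-55)·(-0.2) − 365·(+0.4)] / 74625 = -0.001809
|∇h| = √(-0.002010² + -0.001809²) = 0.002704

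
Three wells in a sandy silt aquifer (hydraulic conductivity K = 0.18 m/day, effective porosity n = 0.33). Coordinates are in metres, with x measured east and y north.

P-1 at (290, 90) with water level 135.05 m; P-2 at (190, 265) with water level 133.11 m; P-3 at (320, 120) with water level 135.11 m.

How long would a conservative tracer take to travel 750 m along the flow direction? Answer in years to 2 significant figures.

Differences from P-1: to P-2 (Δx, Δy, Δh) = (-100, 175, -1.94); to P-3 = (30, 30, +0.06).
Determinant of the coordinate differences = (-100)·30 − 30·175 = -8250.
∂h/∂x = [(-1.94)·30 − (+0.06)·175] / -8250 = +0.008327
∂h/∂y = [(-100)·(+0.06) − 30·(-1.94)] / -8250 = -0.006327
|∇h| = √(0.008327² + -0.006327²) = 0.01046
Seepage velocity v = K·i/n = 0.18 × 0.01046 / 0.33 = 0.005705 m/day.
t = 750 / 0.005705 = 1.315e+05 days = 360 years.

360 years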